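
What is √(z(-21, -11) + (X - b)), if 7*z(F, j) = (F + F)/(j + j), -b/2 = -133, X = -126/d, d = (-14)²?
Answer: I*√6317234/154 ≈ 16.321*I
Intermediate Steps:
d = 196
X = -9/14 (X = -126/196 = -126*1/196 = -9/14 ≈ -0.64286)
b = 266 (b = -2*(-133) = 266)
z(F, j) = F/(7*j) (z(F, j) = ((F + F)/(j + j))/7 = ((2*F)/((2*j)))/7 = ((2*F)*(1/(2*j)))/7 = (F/j)/7 = F/(7*j))
√(z(-21, -11) + (X - b)) = √((⅐)*(-21)/(-11) + (-9/14 - 1*266)) = √((⅐)*(-21)*(-1/11) + (-9/14 - 266)) = √(3/11 - 3733/14) = √(-41021/154) = I*√6317234/154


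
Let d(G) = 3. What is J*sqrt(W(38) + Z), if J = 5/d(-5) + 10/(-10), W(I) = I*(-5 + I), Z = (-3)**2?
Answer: 2*sqrt(1263)/3 ≈ 23.692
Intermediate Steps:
Z = 9
J = 2/3 (J = 5/3 + 10/(-10) = 5*(1/3) + 10*(-1/10) = 5/3 - 1 = 2/3 ≈ 0.66667)
J*sqrt(W(38) + Z) = 2*sqrt(38*(-5 + 38) + 9)/3 = 2*sqrt(38*33 + 9)/3 = 2*sqrt(1254 + 9)/3 = 2*sqrt(1263)/3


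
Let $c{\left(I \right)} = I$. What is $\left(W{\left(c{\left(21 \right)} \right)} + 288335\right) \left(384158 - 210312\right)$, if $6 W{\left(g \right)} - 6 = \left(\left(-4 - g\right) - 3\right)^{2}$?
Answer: $\frac{150446328400}{3} \approx 5.0149 \cdot 10^{10}$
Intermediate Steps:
$W{\left(g \right)} = 1 + \frac{\left(-7 - g\right)^{2}}{6}$ ($W{\left(g \right)} = 1 + \frac{\left(\left(-4 - g\right) - 3\right)^{2}}{6} = 1 + \frac{\left(-7 - g\right)^{2}}{6}$)
$\left(W{\left(c{\left(21 \right)} \right)} + 288335\right) \left(384158 - 210312\right) = \left(\left(1 + \frac{\left(7 + 21\right)^{2}}{6}\right) + 288335\right) \left(384158 - 210312\right) = \left(\left(1 + \frac{28^{2}}{6}\right) + 288335\right) 173846 = \left(\left(1 + \frac{1}{6} \cdot 784\right) + 288335\right) 173846 = \left(\left(1 + \frac{392}{3}\right) + 288335\right) 173846 = \left(\frac{395}{3} + 288335\right) 173846 = \frac{865400}{3} \cdot 173846 = \frac{150446328400}{3}$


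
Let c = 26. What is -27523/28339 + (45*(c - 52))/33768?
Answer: -3145599/3127292 ≈ -1.0059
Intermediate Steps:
-27523/28339 + (45*(c - 52))/33768 = -27523/28339 + (45*(26 - 52))/33768 = -27523*1/28339 + (45*(-26))*(1/33768) = -1619/1667 - 1170*1/33768 = -1619/1667 - 65/1876 = -3145599/3127292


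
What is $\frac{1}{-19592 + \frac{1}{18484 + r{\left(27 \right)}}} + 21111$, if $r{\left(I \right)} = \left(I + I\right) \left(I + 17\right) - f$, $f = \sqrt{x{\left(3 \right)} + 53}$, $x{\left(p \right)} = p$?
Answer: $\frac{3526102227809012745459}{167026774493594177} - \frac{2 \sqrt{14}}{167026774493594177} \approx 21111.0$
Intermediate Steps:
$f = 2 \sqrt{14}$ ($f = \sqrt{3 + 53} = \sqrt{56} = 2 \sqrt{14} \approx 7.4833$)
$r{\left(I \right)} = - 2 \sqrt{14} + 2 I \left(17 + I\right)$ ($r{\left(I \right)} = \left(I + I\right) \left(I + 17\right) - 2 \sqrt{14} = 2 I \left(17 + I\right) - 2 \sqrt{14} = - 2 \sqrt{14} + 2 I \left(17 + I\right)$)
$\frac{1}{-19592 + \frac{1}{18484 + r{\left(27 \right)}}} + 21111 = \frac{1}{-19592 + \frac{1}{18484 + \left(- 2 \sqrt{14} + 2 \cdot 27^{2} + 34 \cdot 27\right)}} + 21111 = \frac{1}{-19592 + \frac{1}{18484 + \left(- 2 \sqrt{14} + 2 \cdot 729 + 918\right)}} + 21111 = \frac{1}{-19592 + \frac{1}{18484 + \left(- 2 \sqrt{14} + 1458 + 918\right)}} + 21111 = \frac{1}{-19592 + \frac{1}{18484 + \left(2376 - 2 \sqrt{14}\right)}} + 21111 = \frac{1}{-19592 + \frac{1}{20860 - 2 \sqrt{14}}} + 21111 = 21111 + \frac{1}{-19592 + \frac{1}{20860 - 2 \sqrt{14}}}$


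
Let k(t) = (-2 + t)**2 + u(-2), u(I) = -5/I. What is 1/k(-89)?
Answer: 2/16567 ≈ 0.00012072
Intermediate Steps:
k(t) = 5/2 + (-2 + t)**2 (k(t) = (-2 + t)**2 - 5/(-2) = (-2 + t)**2 - 5*(-1/2) = (-2 + t)**2 + 5/2 = 5/2 + (-2 + t)**2)
1/k(-89) = 1/(5/2 + (-2 - 89)**2) = 1/(5/2 + (-91)**2) = 1/(5/2 + 8281) = 1/(16567/2) = 2/16567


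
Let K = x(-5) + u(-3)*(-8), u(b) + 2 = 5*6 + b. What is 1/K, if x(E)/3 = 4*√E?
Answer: -5/1018 - 3*I*√5/10180 ≈ -0.0049116 - 0.00065896*I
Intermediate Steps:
u(b) = 28 + b (u(b) = -2 + (5*6 + b) = -2 + (30 + b) = 28 + b)
x(E) = 12*√E (x(E) = 3*(4*√E) = 12*√E)
K = -200 + 12*I*√5 (K = 12*√(-5) + (28 - 3)*(-8) = 12*(I*√5) + 25*(-8) = 12*I*√5 - 200 = -200 + 12*I*√5 ≈ -200.0 + 26.833*I)
1/K = 1/(-200 + 12*I*√5)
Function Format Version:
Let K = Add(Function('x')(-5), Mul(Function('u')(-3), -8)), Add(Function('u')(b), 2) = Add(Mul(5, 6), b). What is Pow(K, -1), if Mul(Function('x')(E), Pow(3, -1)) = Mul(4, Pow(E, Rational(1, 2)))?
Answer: Add(Rational(-5, 1018), Mul(Rational(-3, 10180), I, Pow(5, Rational(1, 2)))) ≈ Add(-0.0049116, Mul(-0.00065896, I))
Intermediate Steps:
Function('u')(b) = Add(28, b) (Function('u')(b) = Add(-2, Add(Mul(5, 6), b)) = Add(-2, Add(30, b)) = Add(28, b))
Function('x')(E) = Mul(12, Pow(E, Rational(1, 2))) (Function('x')(E) = Mul(3, Mul(4, Pow(E, Rational(1, 2)))) = Mul(12, Pow(E, Rational(1, 2))))
K = Add(-200, Mul(12, I, Pow(5, Rational(1, 2)))) (K = Add(Mul(12, Pow(-5, Rational(1, 2))), Mul(Add(28, -3), -8)) = Add(Mul(12, Mul(I, Pow(5, Rational(1, 2)))), Mul(25, -8)) = Add(Mul(12, I, Pow(5, Rational(1, 2))), -200) = Add(-200, Mul(12, I, Pow(5, Rational(1, 2)))) ≈ Add(-200.00, Mul(26.833, I)))
Pow(K, -1) = Pow(Add(-200, Mul(12, I, Pow(5, Rational(1, 2)))), -1)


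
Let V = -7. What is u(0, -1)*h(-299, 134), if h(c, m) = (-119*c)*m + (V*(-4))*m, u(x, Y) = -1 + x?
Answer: -4771606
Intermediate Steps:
h(c, m) = 28*m - 119*c*m (h(c, m) = (-119*c)*m + (-7*(-4))*m = -119*c*m + 28*m = 28*m - 119*c*m)
u(0, -1)*h(-299, 134) = (-1 + 0)*(7*134*(4 - 17*(-299))) = -7*134*(4 + 5083) = -7*134*5087 = -1*4771606 = -4771606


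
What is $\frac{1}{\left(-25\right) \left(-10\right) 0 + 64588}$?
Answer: $\frac{1}{64588} \approx 1.5483 \cdot 10^{-5}$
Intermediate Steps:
$\frac{1}{\left(-25\right) \left(-10\right) 0 + 64588} = \frac{1}{250 \cdot 0 + 64588} = \frac{1}{0 + 64588} = \frac{1}{64588}$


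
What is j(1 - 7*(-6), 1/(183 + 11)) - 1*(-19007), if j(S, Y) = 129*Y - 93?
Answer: 3669445/194 ≈ 18915.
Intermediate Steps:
j(S, Y) = -93 + 129*Y
j(1 - 7*(-6), 1/(183 + 11)) - 1*(-19007) = (-93 + 129/(183 + 11)) - 1*(-19007) = (-93 + 129/194) + 19007 = -17913/194 + 19007 = 3669445/194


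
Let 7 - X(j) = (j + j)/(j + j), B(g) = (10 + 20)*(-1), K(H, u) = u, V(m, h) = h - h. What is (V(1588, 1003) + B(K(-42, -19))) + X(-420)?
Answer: -24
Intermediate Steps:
V(m, h) = 0
B(g) = -30 (B(g) = 30*(-1) = -30)
X(j) = 6 (X(j) = 7 - (j + j)/(j + j) = 7 - 2*j/(2*j) = 7 - 2*j*1/(2*j) = 7 - 1*1 = 7 - 1 = 6)
(V(1588, 1003) + B(K(-42, -19))) + X(-420) = (0 - 30) + 6 = -30 + 6 = -24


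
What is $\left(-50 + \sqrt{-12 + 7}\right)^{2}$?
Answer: $\left(50 - i \sqrt{5}\right)^{2} \approx 2495.0 - 223.61 i$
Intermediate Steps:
$\left(-50 + \sqrt{-12 + 7}\right)^{2} = \left(-50 + \sqrt{-5}\right)^{2} = \left(-50 + i \sqrt{5}\right)^{2}$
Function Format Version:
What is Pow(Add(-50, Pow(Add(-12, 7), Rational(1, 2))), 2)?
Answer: Pow(Add(50, Mul(-1, I, Pow(5, Rational(1, 2)))), 2) ≈ Add(2495.0, Mul(-223.61, I))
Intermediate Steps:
Pow(Add(-50, Pow(Add(-12, 7), Rational(1, 2))), 2) = Pow(Add(-50, Pow(-5, Rational(1, 2))), 2) = Pow(Add(-50, Mul(I, Pow(5, Rational(1, 2)))), 2)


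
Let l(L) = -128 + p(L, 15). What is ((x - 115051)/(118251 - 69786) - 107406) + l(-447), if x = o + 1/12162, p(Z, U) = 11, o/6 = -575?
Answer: -63378866104751/589431330 ≈ -1.0753e+5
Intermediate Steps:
o = -3450 (o = 6*(-575) = -3450)
x = -41958899/12162 (x = -3450 + 1/12162 = -41958899/12162 ≈ -3450.0)
l(L) = -117 (l(L) = -128 + 11 = -117)
((x - 115051)/(118251 - 69786) - 107406) + l(-447) = ((-41958899/12162 - 115051)/(118251 - 69786) - 107406) - 117 = (-1441209161/12162/48465 - 107406) - 117 = (-1441209161/12162*1/48465 - 107406) - 117 = (-1441209161/589431330 - 107406) - 117 = -63309902639141/589431330 - 117 = -63378866104751/589431330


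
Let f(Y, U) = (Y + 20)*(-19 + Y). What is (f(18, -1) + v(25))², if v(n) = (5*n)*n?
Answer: 9529569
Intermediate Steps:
v(n) = 5*n²
f(Y, U) = (-19 + Y)*(20 + Y) (f(Y, U) = (20 + Y)*(-19 + Y) = (-19 + Y)*(20 + Y))
(f(18, -1) + v(25))² = ((-380 + 18 + 18²) + 5*25²)² = ((-380 + 18 + 324) + 5*625)² = (-38 + 3125)² = 3087² = 9529569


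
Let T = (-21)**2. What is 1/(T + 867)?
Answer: 1/1308 ≈ 0.00076453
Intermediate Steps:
T = 441
1/(T + 867) = 1/(441 + 867) = 1/1308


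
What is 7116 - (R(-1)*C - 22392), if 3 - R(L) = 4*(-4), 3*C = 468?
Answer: 26544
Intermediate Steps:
C = 156 (C = (⅓)*468 = 156)
R(L) = 19 (R(L) = 3 - 4*(-4) = 3 - 1*(-16) = 3 + 16 = 19)
7116 - (R(-1)*C - 22392) = 7116 - (19*156 - 22392) = 7116 - (2964 - 22392) = 7116 - 1*(-19428) = 7116 + 19428 = 26544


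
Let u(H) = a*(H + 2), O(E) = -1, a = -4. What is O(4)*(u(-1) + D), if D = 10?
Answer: -6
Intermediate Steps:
u(H) = -8 - 4*H (u(H) = -4*(H + 2) = -4*(2 + H) = -8 - 4*H)
O(4)*(u(-1) + D) = -((-8 - 4*(-1)) + 10) = -((-8 + 4) + 10) = -(-4 + 10) = -1*6 = -6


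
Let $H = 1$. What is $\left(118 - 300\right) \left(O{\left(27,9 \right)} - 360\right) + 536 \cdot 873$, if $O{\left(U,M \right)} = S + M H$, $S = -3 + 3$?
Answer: $531810$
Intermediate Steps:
$S = 0$
$O{\left(U,M \right)} = M$ ($O{\left(U,M \right)} = 0 + M 1 = 0 + M = M$)
$\left(118 - 300\right) \left(O{\left(27,9 \right)} - 360\right) + 536 \cdot 873 = \left(118 - 300\right) \left(9 - 360\right) + 536 \cdot 873 = \left(-182\right) \left(-351\right) + 467928 = 63882 + 467928 = 531810$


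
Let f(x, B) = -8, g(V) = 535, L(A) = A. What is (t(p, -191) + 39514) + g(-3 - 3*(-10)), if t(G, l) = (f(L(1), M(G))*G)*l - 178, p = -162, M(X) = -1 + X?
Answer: -207665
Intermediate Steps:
t(G, l) = -178 - 8*G*l (t(G, l) = (-8*G)*l - 178 = -8*G*l - 178 = -178 - 8*G*l)
(t(p, -191) + 39514) + g(-3 - 3*(-10)) = ((-178 - 8*(-162)*(-191)) + 39514) + 535 = ((-178 - 247536) + 39514) + 535 = (-247714 + 39514) + 535 = -208200 + 535 = -207665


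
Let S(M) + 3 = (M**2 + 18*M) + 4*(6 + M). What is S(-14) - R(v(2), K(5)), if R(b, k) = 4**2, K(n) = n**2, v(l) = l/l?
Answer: -107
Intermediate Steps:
v(l) = 1
S(M) = 21 + M**2 + 22*M (S(M) = -3 + ((M**2 + 18*M) + 4*(6 + M)) = -3 + ((M**2 + 18*M) + (24 + 4*M)) = -3 + (24 + M**2 + 22*M) = 21 + M**2 + 22*M)
R(b, k) = 16
S(-14) - R(v(2), K(5)) = (21 + (-14)**2 + 22*(-14)) - 1*16 = (21 + 196 - 308) - 16 = -91 - 16 = -107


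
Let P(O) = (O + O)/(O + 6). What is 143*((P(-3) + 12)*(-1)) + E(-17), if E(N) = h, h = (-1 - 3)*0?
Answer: -1430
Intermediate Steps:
P(O) = 2*O/(6 + O) (P(O) = (2*O)/(6 + O) = 2*O/(6 + O))
h = 0 (h = -4*0 = 0)
E(N) = 0
143*((P(-3) + 12)*(-1)) + E(-17) = 143*((2*(-3)/(6 - 3) + 12)*(-1)) + 0 = 143*((2*(-3)/3 + 12)*(-1)) + 0 = 143*((2*(-3)*(⅓) + 12)*(-1)) + 0 = 143*((-2 + 12)*(-1)) + 0 = 143*(10*(-1)) + 0 = 143*(-10) + 0 = -1430 + 0 = -1430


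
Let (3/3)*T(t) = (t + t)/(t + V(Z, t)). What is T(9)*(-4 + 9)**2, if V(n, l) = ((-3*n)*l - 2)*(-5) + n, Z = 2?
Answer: 150/97 ≈ 1.5464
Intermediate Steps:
V(n, l) = 10 + n + 15*l*n (V(n, l) = (-3*l*n - 2)*(-5) + n = (-2 - 3*l*n)*(-5) + n = (10 + 15*l*n) + n = 10 + n + 15*l*n)
T(t) = 2*t/(12 + 31*t) (T(t) = (t + t)/(t + (10 + 2 + 15*t*2)) = (2*t)/(t + (10 + 2 + 30*t)) = (2*t)/(t + (12 + 30*t)) = (2*t)/(12 + 31*t) = 2*t/(12 + 31*t))
T(9)*(-4 + 9)**2 = (2*9/(12 + 31*9))*(-4 + 9)**2 = (2*9/(12 + 279))*5**2 = (2*9/291)*25 = (2*9*(1/291))*25 = (6/97)*25 = 150/97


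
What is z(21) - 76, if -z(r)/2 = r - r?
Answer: -76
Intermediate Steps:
z(r) = 0 (z(r) = -2*(r - r) = -2*0 = 0)
z(21) - 76 = 0 - 76 = -76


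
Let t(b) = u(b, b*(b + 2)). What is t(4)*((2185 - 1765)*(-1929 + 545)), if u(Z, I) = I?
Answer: -13950720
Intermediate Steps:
t(b) = b*(2 + b) (t(b) = b*(b + 2) = b*(2 + b))
t(4)*((2185 - 1765)*(-1929 + 545)) = (4*(2 + 4))*((2185 - 1765)*(-1929 + 545)) = (4*6)*(420*(-1384)) = 24*(-581280) = -13950720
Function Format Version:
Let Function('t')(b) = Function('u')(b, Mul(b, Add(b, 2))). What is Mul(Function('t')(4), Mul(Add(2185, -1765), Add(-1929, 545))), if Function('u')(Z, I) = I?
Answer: -13950720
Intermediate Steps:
Function('t')(b) = Mul(b, Add(2, b)) (Function('t')(b) = Mul(b, Add(b, 2)) = Mul(b, Add(2, b)))
Mul(Function('t')(4), Mul(Add(2185, -1765), Add(-1929, 545))) = Mul(Mul(4, Add(2, 4)), Mul(Add(2185, -1765), Add(-1929, 545))) = Mul(Mul(4, 6), Mul(420, -1384)) = Mul(24, -581280) = -13950720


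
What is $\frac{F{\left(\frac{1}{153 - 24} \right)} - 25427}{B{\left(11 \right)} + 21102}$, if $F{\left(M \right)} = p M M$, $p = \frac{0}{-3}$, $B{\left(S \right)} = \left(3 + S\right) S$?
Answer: $- \frac{25427}{21256} \approx -1.1962$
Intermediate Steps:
$B{\left(S \right)} = S \left(3 + S\right)$
$p = 0$ ($p = 0 \left(- \frac{1}{3}\right) = 0$)
$F{\left(M \right)} = 0$ ($F{\left(M \right)} = 0 M M = 0 M = 0$)
$\frac{F{\left(\frac{1}{153 - 24} \right)} - 25427}{B{\left(11 \right)} + 21102} = \frac{0 - 25427}{11 \left(3 + 11\right) + 21102} = - \frac{25427}{11 \cdot 14 + 21102} = - \frac{25427}{154 + 21102} = - \frac{25427}{21256}$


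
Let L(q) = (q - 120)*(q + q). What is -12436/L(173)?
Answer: -6218/9169 ≈ -0.67815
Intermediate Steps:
L(q) = 2*q*(-120 + q) (L(q) = (-120 + q)*(2*q) = 2*q*(-120 + q))
-12436/L(173) = -12436*1/(346*(-120 + 173)) = -12436/(2*173*53) = -12436/18338 = -12436*1/18338 = -6218/9169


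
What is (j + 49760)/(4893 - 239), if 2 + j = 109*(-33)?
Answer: 46161/4654 ≈ 9.9186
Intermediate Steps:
j = -3599 (j = -2 + 109*(-33) = -2 - 3597 = -3599)
(j + 49760)/(4893 - 239) = (-3599 + 49760)/(4893 - 239) = 46161/4654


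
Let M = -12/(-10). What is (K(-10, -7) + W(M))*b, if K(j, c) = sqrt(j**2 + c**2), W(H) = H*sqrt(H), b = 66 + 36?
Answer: 102*sqrt(149) + 612*sqrt(30)/25 ≈ 1379.2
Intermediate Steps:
b = 102
M = 6/5 (M = -12*(-1/10) = 6/5 ≈ 1.2000)
W(H) = H**(3/2)
K(j, c) = sqrt(c**2 + j**2)
(K(-10, -7) + W(M))*b = (sqrt((-7)**2 + (-10)**2) + (6/5)**(3/2))*102 = (sqrt(49 + 100) + 6*sqrt(30)/25)*102 = (sqrt(149) + 6*sqrt(30)/25)*102 = 102*sqrt(149) + 612*sqrt(30)/25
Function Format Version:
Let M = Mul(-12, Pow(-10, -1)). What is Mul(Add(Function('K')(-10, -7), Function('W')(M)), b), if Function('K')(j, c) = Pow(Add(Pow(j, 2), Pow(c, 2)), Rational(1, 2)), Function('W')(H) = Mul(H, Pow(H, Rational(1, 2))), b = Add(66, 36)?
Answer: Add(Mul(102, Pow(149, Rational(1, 2))), Mul(Rational(612, 25), Pow(30, Rational(1, 2)))) ≈ 1379.2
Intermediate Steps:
b = 102
M = Rational(6, 5) (M = Mul(-12, Rational(-1, 10)) = Rational(6, 5) ≈ 1.2000)
Function('W')(H) = Pow(H, Rational(3, 2))
Function('K')(j, c) = Pow(Add(Pow(c, 2), Pow(j, 2)), Rational(1, 2))
Mul(Add(Function('K')(-10, -7), Function('W')(M)), b) = Mul(Add(Pow(Add(Pow(-7, 2), Pow(-10, 2)), Rational(1, 2)), Pow(Rational(6, 5), Rational(3, 2))), 102) = Mul(Add(Pow(Add(49, 100), Rational(1, 2)), Mul(Rational(6, 25), Pow(30, Rational(1, 2)))), 102) = Mul(Add(Pow(149, Rational(1, 2)), Mul(Rational(6, 25), Pow(30, Rational(1, 2)))), 102) = Add(Mul(102, Pow(149, Rational(1, 2))), Mul(Rational(612, 25), Pow(30, Rational(1, 2))))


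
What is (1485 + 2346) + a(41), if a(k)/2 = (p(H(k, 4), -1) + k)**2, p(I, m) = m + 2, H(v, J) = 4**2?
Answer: 7359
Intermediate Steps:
H(v, J) = 16
p(I, m) = 2 + m
a(k) = 2*(1 + k)**2 (a(k) = 2*((2 - 1) + k)**2 = 2*(1 + k)**2)
(1485 + 2346) + a(41) = (1485 + 2346) + 2*(1 + 41)**2 = 3831 + 2*42**2 = 3831 + 2*1764 = 3831 + 3528 = 7359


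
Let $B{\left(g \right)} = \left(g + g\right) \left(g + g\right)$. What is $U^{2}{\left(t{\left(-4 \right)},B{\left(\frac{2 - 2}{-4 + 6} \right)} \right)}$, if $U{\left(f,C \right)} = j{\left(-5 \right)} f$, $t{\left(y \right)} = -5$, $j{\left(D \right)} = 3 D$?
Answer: $5625$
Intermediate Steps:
$B{\left(g \right)} = 4 g^{2}$ ($B{\left(g \right)} = 2 g 2 g = 4 g^{2}$)
$U{\left(f,C \right)} = - 15 f$ ($U{\left(f,C \right)} = 3 \left(-5\right) f = - 15 f$)
$U^{2}{\left(t{\left(-4 \right)},B{\left(\frac{2 - 2}{-4 + 6} \right)} \right)} = \left(\left(-15\right) \left(-5\right)\right)^{2} = 75^{2} = 5625$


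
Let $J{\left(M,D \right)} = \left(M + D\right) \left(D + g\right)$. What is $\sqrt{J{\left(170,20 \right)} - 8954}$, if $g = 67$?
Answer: $2 \sqrt{1894} \approx 87.04$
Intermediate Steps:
$J{\left(M,D \right)} = \left(67 + D\right) \left(D + M\right)$ ($J{\left(M,D \right)} = \left(M + D\right) \left(D + 67\right) = \left(D + M\right) \left(67 + D\right) = \left(67 + D\right) \left(D + M\right)$)
$\sqrt{J{\left(170,20 \right)} - 8954} = \sqrt{\left(20^{2} + 67 \cdot 20 + 67 \cdot 170 + 20 \cdot 170\right) - 8954} = \sqrt{\left(400 + 1340 + 11390 + 3400\right) - 8954} = \sqrt{16530 - 8954} = \sqrt{7576} = 2 \sqrt{1894}$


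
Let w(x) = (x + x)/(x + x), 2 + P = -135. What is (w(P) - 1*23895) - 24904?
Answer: -48798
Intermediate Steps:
P = -137 (P = -2 - 135 = -137)
w(x) = 1 (w(x) = (2*x)/((2*x)) = (2*x)*(1/(2*x)) = 1)
(w(P) - 1*23895) - 24904 = (1 - 1*23895) - 24904 = (1 - 23895) - 24904 = -23894 - 24904 = -48798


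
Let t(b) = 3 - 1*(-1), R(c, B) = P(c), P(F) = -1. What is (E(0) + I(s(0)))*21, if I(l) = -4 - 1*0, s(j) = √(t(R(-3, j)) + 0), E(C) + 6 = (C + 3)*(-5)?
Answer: -525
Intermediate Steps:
R(c, B) = -1
t(b) = 4 (t(b) = 3 + 1 = 4)
E(C) = -21 - 5*C (E(C) = -6 + (C + 3)*(-5) = -6 + (3 + C)*(-5) = -6 + (-15 - 5*C) = -21 - 5*C)
s(j) = 2 (s(j) = √(4 + 0) = √4 = 2)
I(l) = -4 (I(l) = -4 + 0 = -4)
(E(0) + I(s(0)))*21 = ((-21 - 5*0) - 4)*21 = ((-21 + 0) - 4)*21 = (-21 - 4)*21 = -25*21 = -525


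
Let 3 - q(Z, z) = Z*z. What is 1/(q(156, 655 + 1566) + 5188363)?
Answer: 1/4841890 ≈ 2.0653e-7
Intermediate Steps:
q(Z, z) = 3 - Z*z
1/(q(156, 655 + 1566) + 5188363) = 1/((3 - 1*156*(655 + 1566)) + 5188363) = 1/((3 - 1*156*2221) + 5188363) = 1/((3 - 346476) + 5188363) = 1/(-346473 + 5188363) = 1/4841890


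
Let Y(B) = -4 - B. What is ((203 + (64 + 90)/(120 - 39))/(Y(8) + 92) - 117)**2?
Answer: 549915682969/41990400 ≈ 13096.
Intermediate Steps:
((203 + (64 + 90)/(120 - 39))/(Y(8) + 92) - 117)**2 = ((203 + (64 + 90)/(120 - 39))/((-4 - 1*8) + 92) - 117)**2 = ((203 + 154/81)/((-4 - 8) + 92) - 117)**2 = ((203 + 154*(1/81))/(-12 + 92) - 117)**2 = ((203 + 154/81)/80 - 117)**2 = ((16597/81)*(1/80) - 117)**2 = (16597/6480 - 117)**2 = (-741563/6480)**2 = 549915682969/41990400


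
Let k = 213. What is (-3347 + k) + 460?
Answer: -2674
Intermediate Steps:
(-3347 + k) + 460 = (-3347 + 213) + 460 = -3134 + 460 = -2674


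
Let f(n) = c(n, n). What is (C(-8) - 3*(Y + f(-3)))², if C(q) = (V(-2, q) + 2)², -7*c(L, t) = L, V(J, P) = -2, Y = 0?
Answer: 81/49 ≈ 1.6531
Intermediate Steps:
c(L, t) = -L/7
f(n) = -n/7
C(q) = 0 (C(q) = (-2 + 2)² = 0² = 0)
(C(-8) - 3*(Y + f(-3)))² = (0 - 3*(0 - ⅐*(-3)))² = (0 - 3*(0 + 3/7))² = (0 - 3*3/7)² = (0 - 9/7)² = (-9/7)² = 81/49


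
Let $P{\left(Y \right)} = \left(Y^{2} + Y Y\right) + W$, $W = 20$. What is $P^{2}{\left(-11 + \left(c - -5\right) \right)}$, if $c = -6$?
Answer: $94864$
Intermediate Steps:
$P{\left(Y \right)} = 20 + 2 Y^{2}$ ($P{\left(Y \right)} = \left(Y^{2} + Y Y\right) + 20 = \left(Y^{2} + Y^{2}\right) + 20 = 2 Y^{2} + 20 = 20 + 2 Y^{2}$)
$P^{2}{\left(-11 + \left(c - -5\right) \right)} = \left(20 + 2 \left(-11 - 1\right)^{2}\right)^{2} = \left(20 + 2 \left(-12\right)^{2}\right)^{2} = \left(20 + 2 \cdot 144\right)^{2} = \left(20 + 288\right)^{2} = 308^{2} = 94864$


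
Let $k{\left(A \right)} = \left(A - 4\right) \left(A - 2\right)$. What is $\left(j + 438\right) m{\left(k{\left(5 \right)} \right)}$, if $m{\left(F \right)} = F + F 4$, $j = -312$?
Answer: $1890$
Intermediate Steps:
$k{\left(A \right)} = \left(-4 + A\right) \left(-2 + A\right)$
$m{\left(F \right)} = 5 F$ ($m{\left(F \right)} = F + 4 F = 5 F$)
$\left(j + 438\right) m{\left(k{\left(5 \right)} \right)} = \left(-312 + 438\right) 5 \left(8 + 5^{2} - 30\right) = 126 \cdot 5 \left(8 + 25 - 30\right) = 126 \cdot 5 \cdot 3 = 126 \cdot 15 = 1890$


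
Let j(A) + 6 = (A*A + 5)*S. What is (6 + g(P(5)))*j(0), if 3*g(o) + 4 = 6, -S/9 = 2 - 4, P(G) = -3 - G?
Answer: 560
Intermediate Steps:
S = 18 (S = -9*(2 - 4) = -9*(-2) = 18)
j(A) = 84 + 18*A**2 (j(A) = -6 + (A*A + 5)*18 = -6 + (A**2 + 5)*18 = -6 + (5 + A**2)*18 = -6 + (90 + 18*A**2) = 84 + 18*A**2)
g(o) = 2/3 (g(o) = -4/3 + (1/3)*6 = -4/3 + 2 = 2/3)
(6 + g(P(5)))*j(0) = (6 + 2/3)*(84 + 18*0**2) = 20*(84 + 18*0)/3 = 20*(84 + 0)/3 = (20/3)*84 = 560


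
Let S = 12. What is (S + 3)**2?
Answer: 225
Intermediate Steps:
(S + 3)**2 = (12 + 3)**2 = 15**2 = 225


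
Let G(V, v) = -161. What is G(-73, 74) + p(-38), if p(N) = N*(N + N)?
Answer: 2727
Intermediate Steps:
p(N) = 2*N² (p(N) = N*(2*N) = 2*N²)
G(-73, 74) + p(-38) = -161 + 2*(-38)² = -161 + 2*1444 = -161 + 2888 = 2727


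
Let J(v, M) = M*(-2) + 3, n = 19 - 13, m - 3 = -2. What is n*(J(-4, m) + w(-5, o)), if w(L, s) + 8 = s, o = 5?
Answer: -12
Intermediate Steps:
m = 1 (m = 3 - 2 = 1)
w(L, s) = -8 + s
n = 6
J(v, M) = 3 - 2*M (J(v, M) = -2*M + 3 = 3 - 2*M)
n*(J(-4, m) + w(-5, o)) = 6*((3 - 2*1) + (-8 + 5)) = 6*((3 - 2) - 3) = 6*(1 - 3) = 6*(-2) = -12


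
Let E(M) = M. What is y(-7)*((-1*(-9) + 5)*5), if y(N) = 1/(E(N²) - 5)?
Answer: 35/22 ≈ 1.5909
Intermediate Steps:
y(N) = 1/(-5 + N²) (y(N) = 1/(N² - 5) = 1/(-5 + N²))
y(-7)*((-1*(-9) + 5)*5) = ((-1*(-9) + 5)*5)/(-5 + (-7)²) = ((9 + 5)*5)/(-5 + 49) = (14*5)/44 = (1/44)*70 = 35/22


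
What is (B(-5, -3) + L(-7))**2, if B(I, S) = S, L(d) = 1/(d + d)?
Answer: 1849/196 ≈ 9.4337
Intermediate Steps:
L(d) = 1/(2*d)
(B(-5, -3) + L(-7))**2 = (-3 + (1/2)/(-7))**2 = (-3 + (1/2)*(-1/7))**2 = (-3 - 1/14)**2 = (-43/14)**2 = 1849/196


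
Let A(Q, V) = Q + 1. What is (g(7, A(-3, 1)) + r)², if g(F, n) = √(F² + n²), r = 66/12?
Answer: 333/4 + 11*√53 ≈ 163.33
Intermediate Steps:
A(Q, V) = 1 + Q
r = 11/2 (r = 66*(1/12) = 11/2 ≈ 5.5000)
(g(7, A(-3, 1)) + r)² = (√(7² + (1 - 3)²) + 11/2)² = (√(49 + (-2)²) + 11/2)² = (√(49 + 4) + 11/2)² = (√53 + 11/2)² = (11/2 + √53)²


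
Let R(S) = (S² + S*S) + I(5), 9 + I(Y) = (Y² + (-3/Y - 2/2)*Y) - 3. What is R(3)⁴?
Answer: 279841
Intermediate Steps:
I(Y) = -12 + Y² + Y*(-1 - 3/Y) (I(Y) = -9 + ((Y² + (-3/Y - 2/2)*Y) - 3) = -9 + ((Y² + (-3/Y - 2*½)*Y) - 3) = -9 + ((Y² + (-3/Y - 1)*Y) - 3) = -9 + ((Y² + (-1 - 3/Y)*Y) - 3) = -9 + ((Y² + Y*(-1 - 3/Y)) - 3) = -9 + (-3 + Y² + Y*(-1 - 3/Y)) = -12 + Y² + Y*(-1 - 3/Y))
R(S) = 5 + 2*S² (R(S) = (S² + S*S) + (-15 + 5² - 1*5) = (S² + S²) + (-15 + 25 - 5) = 2*S² + 5 = 5 + 2*S²)
R(3)⁴ = (5 + 2*3²)⁴ = (5 + 2*9)⁴ = (5 + 18)⁴ = 23⁴ = 279841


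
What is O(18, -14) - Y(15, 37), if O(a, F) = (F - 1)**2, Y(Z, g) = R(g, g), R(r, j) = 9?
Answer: 216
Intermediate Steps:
Y(Z, g) = 9
O(a, F) = (-1 + F)**2
O(18, -14) - Y(15, 37) = (-1 - 14)**2 - 1*9 = (-15)**2 - 9 = 225 - 9 = 216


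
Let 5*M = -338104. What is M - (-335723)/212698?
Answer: -71912365977/1063490 ≈ -67619.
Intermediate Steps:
M = -338104/5 (M = (⅕)*(-338104) = -338104/5 ≈ -67621.)
M - (-335723)/212698 = -338104/5 - (-335723)/212698 = -338104/5 - 1*(-335723/212698) = -338104/5 + 335723/212698 = -71912365977/1063490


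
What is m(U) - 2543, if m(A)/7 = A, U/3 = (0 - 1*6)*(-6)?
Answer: -1787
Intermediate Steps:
U = 108 (U = 3*((0 - 1*6)*(-6)) = 3*((0 - 6)*(-6)) = 3*(-6*(-6)) = 3*36 = 108)
m(A) = 7*A
m(U) - 2543 = 7*108 - 2543 = 756 - 2543 = -1787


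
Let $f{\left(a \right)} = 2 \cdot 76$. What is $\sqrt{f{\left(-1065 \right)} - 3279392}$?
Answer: $6 i \sqrt{91090} \approx 1810.9 i$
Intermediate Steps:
$f{\left(a \right)} = 152$
$\sqrt{f{\left(-1065 \right)} - 3279392} = \sqrt{152 - 3279392} = \sqrt{-3279240} = 6 i \sqrt{91090}$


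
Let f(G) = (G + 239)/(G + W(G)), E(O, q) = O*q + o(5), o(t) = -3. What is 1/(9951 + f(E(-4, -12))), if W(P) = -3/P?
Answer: 337/3355617 ≈ 0.00010043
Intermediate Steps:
E(O, q) = -3 + O*q (E(O, q) = O*q - 3 = -3 + O*q)
f(G) = (239 + G)/(G - 3/G) (f(G) = (G + 239)/(G - 3/G) = (239 + G)/(G - 3/G))
1/(9951 + f(E(-4, -12))) = 1/(9951 + (-3 - 4*(-12))*(239 + (-3 - 4*(-12)))/(-3 + (-3 - 4*(-12))²)) = 1/(9951 + (-3 + 48)*(239 + (-3 + 48))/(-3 + (-3 + 48)²)) = 1/(9951 + 45*(239 + 45)/(-3 + 45²)) = 1/(9951 + 45*284/(-3 + 2025)) = 1/(9951 + 45*284/2022) = 1/(9951 + 45*(1/2022)*284) = 1/(9951 + 2130/337) = 1/(3355617/337) = 337/3355617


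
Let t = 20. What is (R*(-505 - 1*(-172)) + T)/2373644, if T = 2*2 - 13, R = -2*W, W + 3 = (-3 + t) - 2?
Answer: 7983/2373644 ≈ 0.0033632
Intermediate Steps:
W = 12 (W = -3 + ((-3 + 20) - 2) = -3 + (17 - 2) = -3 + 15 = 12)
R = -24 (R = -2*12 = -24)
T = -9 (T = 4 - 13 = -9)
(R*(-505 - 1*(-172)) + T)/2373644 = (-24*(-505 - 1*(-172)) - 9)/2373644 = (-24*(-505 + 172) - 9)*(1/2373644) = (-24*(-333) - 9)*(1/2373644) = (7992 - 9)*(1/2373644) = 7983*(1/2373644) = 7983/2373644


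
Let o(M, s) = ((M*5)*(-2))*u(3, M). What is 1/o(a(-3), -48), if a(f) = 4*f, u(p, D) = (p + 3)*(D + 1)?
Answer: -1/7920 ≈ -0.00012626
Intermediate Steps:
u(p, D) = (1 + D)*(3 + p) (u(p, D) = (3 + p)*(1 + D) = (1 + D)*(3 + p))
o(M, s) = -10*M*(6 + 6*M) (o(M, s) = ((M*5)*(-2))*(3 + 3 + 3*M + M*3) = ((5*M)*(-2))*(3 + 3 + 3*M + 3*M) = (-10*M)*(6 + 6*M) = -10*M*(6 + 6*M))
1/o(a(-3), -48) = 1/(-60*4*(-3)*(1 + 4*(-3))) = 1/(-60*(-12)*(1 - 12)) = 1/(-60*(-12)*(-11)) = 1/(-7920) = -1/7920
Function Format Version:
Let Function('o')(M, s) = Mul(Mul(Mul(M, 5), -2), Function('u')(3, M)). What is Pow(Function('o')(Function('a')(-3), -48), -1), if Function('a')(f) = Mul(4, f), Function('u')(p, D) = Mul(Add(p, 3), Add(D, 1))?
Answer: Rational(-1, 7920) ≈ -0.00012626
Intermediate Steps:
Function('u')(p, D) = Mul(Add(1, D), Add(3, p)) (Function('u')(p, D) = Mul(Add(3, p), Add(1, D)) = Mul(Add(1, D), Add(3, p)))
Function('o')(M, s) = Mul(-10, M, Add(6, Mul(6, M))) (Function('o')(M, s) = Mul(Mul(Mul(M, 5), -2), Add(3, 3, Mul(3, M), Mul(M, 3))) = Mul(Mul(Mul(5, M), -2), Add(3, 3, Mul(3, M), Mul(3, M))) = Mul(Mul(-10, M), Add(6, Mul(6, M))) = Mul(-10, M, Add(6, Mul(6, M))))
Pow(Function('o')(Function('a')(-3), -48), -1) = Pow(Mul(-60, Mul(4, -3), Add(1, Mul(4, -3))), -1) = Pow(Mul(-60, -12, Add(1, -12)), -1) = Pow(Mul(-60, -12, -11), -1) = Pow(-7920, -1) = Rational(-1, 7920)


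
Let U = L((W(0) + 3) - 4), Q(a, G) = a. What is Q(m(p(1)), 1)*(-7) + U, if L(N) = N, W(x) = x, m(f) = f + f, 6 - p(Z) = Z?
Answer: -71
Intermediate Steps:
p(Z) = 6 - Z
m(f) = 2*f
U = -1 (U = (0 + 3) - 4 = 3 - 4 = -1)
Q(m(p(1)), 1)*(-7) + U = (2*(6 - 1*1))*(-7) - 1 = (2*(6 - 1))*(-7) - 1 = (2*5)*(-7) - 1 = 10*(-7) - 1 = -70 - 1 = -71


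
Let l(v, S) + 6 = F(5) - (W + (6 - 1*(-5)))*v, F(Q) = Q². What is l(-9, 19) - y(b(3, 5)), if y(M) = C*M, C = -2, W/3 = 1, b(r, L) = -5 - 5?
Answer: 125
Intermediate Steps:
b(r, L) = -10
W = 3 (W = 3*1 = 3)
l(v, S) = 19 - 14*v (l(v, S) = -6 + (5² - (3 + (6 - 1*(-5)))*v) = -6 + (25 - (3 + (6 + 5))*v) = -6 + (25 - (3 + 11)*v) = -6 + (25 - 14*v) = 19 - 14*v)
y(M) = -2*M
l(-9, 19) - y(b(3, 5)) = (19 - 14*(-9)) - (-2)*(-10) = (19 + 126) - 1*20 = 145 - 20 = 125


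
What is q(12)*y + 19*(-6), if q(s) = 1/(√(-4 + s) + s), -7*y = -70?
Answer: -1923/17 - 5*√2/34 ≈ -113.33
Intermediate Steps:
y = 10 (y = -⅐*(-70) = 10)
q(s) = 1/(s + √(-4 + s))
q(12)*y + 19*(-6) = 10/(12 + √(-4 + 12)) + 19*(-6) = 10/(12 + √8) - 114 = 10/(12 + 2*√2) - 114 = -114 + 10/(12 + 2*√2)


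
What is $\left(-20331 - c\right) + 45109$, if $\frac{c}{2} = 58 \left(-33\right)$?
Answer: $28606$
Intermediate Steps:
$c = -3828$ ($c = 2 \cdot 58 \left(-33\right) = 2 \left(-1914\right) = -3828$)
$\left(-20331 - c\right) + 45109 = \left(-20331 - -3828\right) + 45109 = \left(-20331 + 3828\right) + 45109 = -16503 + 45109 = 28606$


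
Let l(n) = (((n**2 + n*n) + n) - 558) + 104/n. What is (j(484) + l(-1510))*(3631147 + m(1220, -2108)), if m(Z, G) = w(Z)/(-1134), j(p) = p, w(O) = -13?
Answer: 2362030993497330818/142695 ≈ 1.6553e+13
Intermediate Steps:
m(Z, G) = 13/1134 (m(Z, G) = -13/(-1134) = -13*(-1/1134) = 13/1134)
l(n) = -558 + n + 2*n**2 + 104/n (l(n) = (((n**2 + n**2) + n) - 558) + 104/n = ((2*n**2 + n) - 558) + 104/n = ((n + 2*n**2) - 558) + 104/n = (-558 + n + 2*n**2) + 104/n = -558 + n + 2*n**2 + 104/n)
(j(484) + l(-1510))*(3631147 + m(1220, -2108)) = (484 + (-558 - 1510 + 2*(-1510)**2 + 104/(-1510)))*(3631147 + 13/1134) = (484 + (-558 - 1510 + 2*2280100 + 104*(-1/1510)))*(4117720711/1134) = (484 + (-558 - 1510 + 4560200 - 52/755))*(4117720711/1134) = (484 + 3441389608/755)*(4117720711/1134) = (3441755028/755)*(4117720711/1134) = 2362030993497330818/142695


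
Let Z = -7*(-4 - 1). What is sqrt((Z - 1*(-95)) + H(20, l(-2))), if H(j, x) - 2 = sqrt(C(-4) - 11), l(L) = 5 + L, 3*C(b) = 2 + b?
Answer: sqrt(1188 + 3*I*sqrt(105))/3 ≈ 11.49 + 0.14863*I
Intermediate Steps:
C(b) = 2/3 + b/3 (C(b) = (2 + b)/3 = 2/3 + b/3)
H(j, x) = 2 + I*sqrt(105)/3 (H(j, x) = 2 + sqrt((2/3 + (1/3)*(-4)) - 11) = 2 + sqrt((2/3 - 4/3) - 11) = 2 + sqrt(-2/3 - 11) = 2 + sqrt(-35/3) = 2 + I*sqrt(105)/3)
Z = 35 (Z = -7*(-5) = 35)
sqrt((Z - 1*(-95)) + H(20, l(-2))) = sqrt((35 - 1*(-95)) + (2 + I*sqrt(105)/3)) = sqrt((35 + 95) + (2 + I*sqrt(105)/3)) = sqrt(130 + (2 + I*sqrt(105)/3)) = sqrt(132 + I*sqrt(105)/3)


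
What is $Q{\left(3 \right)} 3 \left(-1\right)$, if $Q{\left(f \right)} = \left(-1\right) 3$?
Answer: $9$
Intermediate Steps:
$Q{\left(f \right)} = -3$
$Q{\left(3 \right)} 3 \left(-1\right) = \left(-3\right) 3 \left(-1\right) = \left(-9\right) \left(-1\right) = 9$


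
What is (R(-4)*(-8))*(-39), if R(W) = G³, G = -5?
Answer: -39000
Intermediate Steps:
R(W) = -125 (R(W) = (-5)³ = -125)
(R(-4)*(-8))*(-39) = -125*(-8)*(-39) = 1000*(-39) = -39000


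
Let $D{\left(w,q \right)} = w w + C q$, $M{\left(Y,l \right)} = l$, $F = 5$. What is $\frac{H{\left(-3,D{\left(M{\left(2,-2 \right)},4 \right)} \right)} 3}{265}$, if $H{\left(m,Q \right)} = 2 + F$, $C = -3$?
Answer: $\frac{21}{265} \approx 0.079245$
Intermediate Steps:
$D{\left(w,q \right)} = w^{2} - 3 q$ ($D{\left(w,q \right)} = w w - 3 q = w^{2} - 3 q$)
$H{\left(m,Q \right)} = 7$ ($H{\left(m,Q \right)} = 2 + 5 = 7$)
$\frac{H{\left(-3,D{\left(M{\left(2,-2 \right)},4 \right)} \right)} 3}{265} = \frac{7 \cdot 3}{265} = 21 \cdot \frac{1}{265} = \frac{21}{265}$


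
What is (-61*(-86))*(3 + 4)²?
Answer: 257054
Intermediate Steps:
(-61*(-86))*(3 + 4)² = 5246*7² = 5246*49 = 257054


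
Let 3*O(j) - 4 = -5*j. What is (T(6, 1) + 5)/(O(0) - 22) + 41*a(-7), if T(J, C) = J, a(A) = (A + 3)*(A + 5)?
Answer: 20303/62 ≈ 327.47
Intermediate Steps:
O(j) = 4/3 - 5*j/3 (O(j) = 4/3 + (-5*j)/3 = 4/3 - 5*j/3)
a(A) = (3 + A)*(5 + A)
(T(6, 1) + 5)/(O(0) - 22) + 41*a(-7) = (6 + 5)/((4/3 - 5/3*0) - 22) + 41*(15 + (-7)**2 + 8*(-7)) = 11/((4/3 + 0) - 22) + 41*(15 + 49 - 56) = 11/(4/3 - 22) + 41*8 = 11/(-62/3) + 328 = 11*(-3/62) + 328 = -33/62 + 328 = 20303/62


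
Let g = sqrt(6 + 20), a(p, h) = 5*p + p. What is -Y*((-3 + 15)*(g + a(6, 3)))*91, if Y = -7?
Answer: 275184 + 7644*sqrt(26) ≈ 3.1416e+5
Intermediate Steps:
a(p, h) = 6*p
g = sqrt(26) ≈ 5.0990
-Y*((-3 + 15)*(g + a(6, 3)))*91 = -(-7*(-3 + 15)*(sqrt(26) + 6*6))*91 = -(-84*(sqrt(26) + 36))*91 = -(-84*(36 + sqrt(26)))*91 = -(-7*(432 + 12*sqrt(26)))*91 = -(-3024 - 84*sqrt(26))*91 = -(-275184 - 7644*sqrt(26)) = 275184 + 7644*sqrt(26)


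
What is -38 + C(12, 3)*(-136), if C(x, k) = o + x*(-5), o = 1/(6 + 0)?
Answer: 24298/3 ≈ 8099.3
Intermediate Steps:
o = ⅙ (o = 1/6 = ⅙ ≈ 0.16667)
C(x, k) = ⅙ - 5*x (C(x, k) = ⅙ + x*(-5) = ⅙ - 5*x)
-38 + C(12, 3)*(-136) = -38 + (⅙ - 5*12)*(-136) = -38 + (⅙ - 60)*(-136) = -38 - 359/6*(-136) = -38 + 24412/3 = 24298/3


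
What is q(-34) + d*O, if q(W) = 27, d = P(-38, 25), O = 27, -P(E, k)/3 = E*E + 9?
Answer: -117666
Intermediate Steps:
P(E, k) = -27 - 3*E² (P(E, k) = -3*(E*E + 9) = -3*(E² + 9) = -3*(9 + E²) = -27 - 3*E²)
d = -4359 (d = -27 - 3*(-38)² = -27 - 3*1444 = -27 - 4332 = -4359)
q(-34) + d*O = 27 - 4359*27 = 27 - 117693 = -117666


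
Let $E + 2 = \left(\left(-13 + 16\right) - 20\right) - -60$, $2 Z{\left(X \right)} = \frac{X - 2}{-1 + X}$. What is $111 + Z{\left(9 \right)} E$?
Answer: $\frac{2063}{16} \approx 128.94$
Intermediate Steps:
$Z{\left(X \right)} = \frac{-2 + X}{2 \left(-1 + X\right)}$ ($Z{\left(X \right)} = \frac{\left(X - 2\right) \frac{1}{-1 + X}}{2} = \frac{\left(-2 + X\right) \frac{1}{-1 + X}}{2} = \frac{\frac{1}{-1 + X} \left(-2 + X\right)}{2} = \frac{-2 + X}{2 \left(-1 + X\right)}$)
$E = 41$ ($E = -2 + \left(\left(\left(-13 + 16\right) - 20\right) - -60\right) = -2 + \left(\left(3 - 20\right) + 60\right) = -2 + \left(-17 + 60\right) = -2 + 43 = 41$)
$111 + Z{\left(9 \right)} E = 111 + \frac{-2 + 9}{2 \left(-1 + 9\right)} 41 = 111 + \frac{1}{2} \cdot \frac{1}{8} \cdot 7 \cdot 41 = 111 + \frac{7}{16} \cdot 41 = 111 + \frac{287}{16} = \frac{2063}{16}$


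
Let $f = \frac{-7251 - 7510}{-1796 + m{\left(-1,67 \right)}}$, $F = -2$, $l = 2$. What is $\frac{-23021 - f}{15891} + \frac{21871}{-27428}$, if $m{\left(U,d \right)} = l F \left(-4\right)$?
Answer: $- \frac{72623962997}{32326160810} \approx -2.2466$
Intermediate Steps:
$m{\left(U,d \right)} = 16$ ($m{\left(U,d \right)} = 2 \left(-2\right) \left(-4\right) = \left(-4\right) \left(-4\right) = 16$)
$f = \frac{14761}{1780}$ ($f = \frac{-7251 - 7510}{-1796 + 16} = - \frac{14761}{-1780} = \left(-14761\right) \left(- \frac{1}{1780}\right) = \frac{14761}{1780} \approx 8.2927$)
$\frac{-23021 - f}{15891} + \frac{21871}{-27428} = \frac{-23021 - \frac{14761}{1780}}{15891} + \frac{21871}{-27428} = \left(-23021 - \frac{14761}{1780}\right) \frac{1}{15891} + 21871 \left(- \frac{1}{27428}\right) = \left(- \frac{40992141}{1780}\right) \frac{1}{15891} - \frac{21871}{27428} = - \frac{13664047}{9428660} - \frac{21871}{27428} = - \frac{72623962997}{32326160810}$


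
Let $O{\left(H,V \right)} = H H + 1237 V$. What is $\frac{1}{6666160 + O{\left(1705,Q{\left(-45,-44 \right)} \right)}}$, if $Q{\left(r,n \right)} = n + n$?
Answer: $\frac{1}{9464329} \approx 1.0566 \cdot 10^{-7}$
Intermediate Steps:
$Q{\left(r,n \right)} = 2 n$
$O{\left(H,V \right)} = H^{2} + 1237 V$
$\frac{1}{6666160 + O{\left(1705,Q{\left(-45,-44 \right)} \right)}} = \frac{1}{6666160 + \left(1705^{2} + 1237 \cdot 2 \left(-44\right)\right)} = \frac{1}{6666160 + \left(2907025 + 1237 \left(-88\right)\right)} = \frac{1}{6666160 + \left(2907025 - 108856\right)} = \frac{1}{6666160 + 2798169} = \frac{1}{9464329}$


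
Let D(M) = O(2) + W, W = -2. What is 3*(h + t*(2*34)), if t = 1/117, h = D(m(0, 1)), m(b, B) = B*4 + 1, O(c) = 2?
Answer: 68/39 ≈ 1.7436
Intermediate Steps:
m(b, B) = 1 + 4*B (m(b, B) = 4*B + 1 = 1 + 4*B)
D(M) = 0 (D(M) = 2 - 2 = 0)
h = 0
t = 1/117 ≈ 0.0085470
3*(h + t*(2*34)) = 3*(0 + (2*34)/117) = 3*(0 + (1/117)*68) = 3*(0 + 68/117) = 3*(68/117) = 68/39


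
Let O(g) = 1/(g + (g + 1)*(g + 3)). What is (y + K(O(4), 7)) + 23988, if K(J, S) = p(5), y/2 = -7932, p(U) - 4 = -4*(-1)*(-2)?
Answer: 8120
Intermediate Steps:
p(U) = -4 (p(U) = 4 - 4*(-1)*(-2) = 4 + 4*(-2) = 4 - 8 = -4)
O(g) = 1/(g + (1 + g)*(3 + g))
y = -15864 (y = 2*(-7932) = -15864)
K(J, S) = -4
(y + K(O(4), 7)) + 23988 = (-15864 - 4) + 23988 = -15868 + 23988 = 8120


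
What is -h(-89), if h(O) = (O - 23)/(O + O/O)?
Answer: -14/11 ≈ -1.2727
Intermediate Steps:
h(O) = (-23 + O)/(1 + O) (h(O) = (-23 + O)/(O + 1) = (-23 + O)/(1 + O))
-h(-89) = -(-23 - 89)/(1 - 89) = -(-112)/(-88) = -(-1)*(-112)/88 = -1*14/11 = -14/11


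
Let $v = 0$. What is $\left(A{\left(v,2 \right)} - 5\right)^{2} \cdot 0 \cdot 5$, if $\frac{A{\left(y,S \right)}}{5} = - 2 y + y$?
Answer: $0$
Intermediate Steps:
$A{\left(y,S \right)} = - 5 y$ ($A{\left(y,S \right)} = 5 \left(- 2 y + y\right) = 5 \left(- y\right) = - 5 y$)
$\left(A{\left(v,2 \right)} - 5\right)^{2} \cdot 0 \cdot 5 = \left(\left(-5\right) 0 - 5\right)^{2} \cdot 0 \cdot 5 = \left(0 - 5\right)^{2} \cdot 0 \cdot 5 = \left(-5\right)^{2} \cdot 0 \cdot 5 = 25 \cdot 0 \cdot 5 = 0 \cdot 5 = 0$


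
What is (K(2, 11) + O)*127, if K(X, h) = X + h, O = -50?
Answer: -4699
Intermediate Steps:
(K(2, 11) + O)*127 = ((2 + 11) - 50)*127 = (13 - 50)*127 = -37*127 = -4699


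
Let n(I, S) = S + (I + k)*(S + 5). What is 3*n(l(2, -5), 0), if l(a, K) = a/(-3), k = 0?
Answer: -10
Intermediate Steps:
l(a, K) = -a/3 (l(a, K) = a*(-⅓) = -a/3)
n(I, S) = S + I*(5 + S) (n(I, S) = S + (I + 0)*(S + 5) = S + I*(5 + S))
3*n(l(2, -5), 0) = 3*(0 + 5*(-⅓*2) - ⅓*2*0) = 3*(0 + 5*(-⅔) - ⅔*0) = 3*(0 - 10/3 + 0) = 3*(-10/3) = -10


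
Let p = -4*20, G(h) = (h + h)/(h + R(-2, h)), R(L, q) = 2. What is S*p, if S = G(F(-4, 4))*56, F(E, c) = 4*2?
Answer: -7168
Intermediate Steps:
F(E, c) = 8
G(h) = 2*h/(2 + h) (G(h) = (h + h)/(h + 2) = (2*h)/(2 + h) = 2*h/(2 + h))
S = 448/5 (S = (2*8/(2 + 8))*56 = (2*8/10)*56 = (2*8*(⅒))*56 = (8/5)*56 = 448/5 ≈ 89.600)
p = -80
S*p = (448/5)*(-80) = -7168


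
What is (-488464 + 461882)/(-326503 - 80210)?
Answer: 26582/406713 ≈ 0.065358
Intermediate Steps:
(-488464 + 461882)/(-326503 - 80210) = -26582/(-406713) = -26582*(-1/406713) = 26582/406713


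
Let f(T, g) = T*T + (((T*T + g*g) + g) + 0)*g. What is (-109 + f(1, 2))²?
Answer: 8836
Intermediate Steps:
f(T, g) = T² + g*(g + T² + g²) (f(T, g) = T² + (((T² + g²) + g) + 0)*g = T² + ((g + T² + g²) + 0)*g = T² + (g + T² + g²)*g = T² + g*(g + T² + g²))
(-109 + f(1, 2))² = (-109 + (1² + 2² + 2³ + 2*1²))² = (-109 + (1 + 4 + 8 + 2*1))² = (-109 + (1 + 4 + 8 + 2))² = (-109 + 15)² = (-94)² = 8836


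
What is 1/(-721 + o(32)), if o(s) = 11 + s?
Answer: -1/678 ≈ -0.0014749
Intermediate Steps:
1/(-721 + o(32)) = 1/(-721 + (11 + 32)) = 1/(-721 + 43) = 1/(-678) = -1/678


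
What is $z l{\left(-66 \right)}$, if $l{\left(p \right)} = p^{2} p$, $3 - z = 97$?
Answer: $27024624$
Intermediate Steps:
$z = -94$ ($z = 3 - 97 = -94$)
$l{\left(p \right)} = p^{3}$
$z l{\left(-66 \right)} = - 94 \left(-66\right)^{3} = \left(-94\right) \left(-287496\right) = 27024624$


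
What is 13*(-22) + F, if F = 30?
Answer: -256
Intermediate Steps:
13*(-22) + F = 13*(-22) + 30 = -286 + 30 = -256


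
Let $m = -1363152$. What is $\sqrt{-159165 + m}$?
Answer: $i \sqrt{1522317} \approx 1233.8 i$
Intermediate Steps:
$\sqrt{-159165 + m} = \sqrt{-159165 - 1363152} = \sqrt{-1522317} = i \sqrt{1522317}$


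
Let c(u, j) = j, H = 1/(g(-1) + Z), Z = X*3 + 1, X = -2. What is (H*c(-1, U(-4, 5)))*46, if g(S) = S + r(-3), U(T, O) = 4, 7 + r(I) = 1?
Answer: -46/3 ≈ -15.333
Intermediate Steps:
r(I) = -6 (r(I) = -7 + 1 = -6)
Z = -5 (Z = -2*3 + 1 = -6 + 1 = -5)
g(S) = -6 + S (g(S) = S - 6 = -6 + S)
H = -1/12 (H = 1/((-6 - 1) - 5) = 1/(-7 - 5) = 1/(-12) = -1/12 ≈ -0.083333)
(H*c(-1, U(-4, 5)))*46 = -1/12*4*46 = -⅓*46 = -46/3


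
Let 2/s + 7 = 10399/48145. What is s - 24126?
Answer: -3940016953/163308 ≈ -24126.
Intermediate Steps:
s = -48145/163308 (s = 2/(-7 + 10399/48145) = 2/(-326616/48145) = 2*(-48145/326616) = -48145/163308 ≈ -0.29481)
s - 24126 = -48145/163308 - 24126 = -3940016953/163308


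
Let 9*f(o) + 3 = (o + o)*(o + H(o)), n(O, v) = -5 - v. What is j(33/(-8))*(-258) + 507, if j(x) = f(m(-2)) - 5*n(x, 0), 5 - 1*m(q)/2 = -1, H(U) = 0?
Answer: -14113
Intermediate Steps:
m(q) = 12 (m(q) = 10 - 2*(-1) = 10 + 2 = 12)
f(o) = -1/3 + 2*o**2/9 (f(o) = -1/3 + ((o + o)*(o + 0))/9 = -1/3 + ((2*o)*o)/9 = -1/3 + (2*o**2)/9 = -1/3 + 2*o**2/9)
j(x) = 170/3 (j(x) = (-1/3 + (2/9)*12**2) - 5*(-5 - 1*0) = (-1/3 + (2/9)*144) - 5*(-5 + 0) = (-1/3 + 32) - 5*(-5) = 95/3 + 25 = 170/3)
j(33/(-8))*(-258) + 507 = (170/3)*(-258) + 507 = -14620 + 507 = -14113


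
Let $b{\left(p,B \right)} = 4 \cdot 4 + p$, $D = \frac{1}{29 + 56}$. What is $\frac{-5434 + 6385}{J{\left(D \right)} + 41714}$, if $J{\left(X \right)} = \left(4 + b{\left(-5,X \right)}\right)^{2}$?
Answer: $\frac{951}{41939} \approx 0.022676$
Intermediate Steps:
$D = \frac{1}{85} \approx 0.011765$
$b{\left(p,B \right)} = 16 + p$
$J{\left(X \right)} = 225$ ($J{\left(X \right)} = \left(4 + \left(16 - 5\right)\right)^{2} = \left(4 + 11\right)^{2} = 15^{2} = 225$)
$\frac{-5434 + 6385}{J{\left(D \right)} + 41714} = \frac{-5434 + 6385}{225 + 41714} = \frac{951}{41939}$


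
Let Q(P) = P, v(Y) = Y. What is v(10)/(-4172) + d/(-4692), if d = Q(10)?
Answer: -5540/1223439 ≈ -0.0045282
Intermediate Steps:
d = 10
v(10)/(-4172) + d/(-4692) = 10/(-4172) + 10/(-4692) = 10*(-1/4172) + 10*(-1/4692) = -5/2086 - 5/2346 = -5540/1223439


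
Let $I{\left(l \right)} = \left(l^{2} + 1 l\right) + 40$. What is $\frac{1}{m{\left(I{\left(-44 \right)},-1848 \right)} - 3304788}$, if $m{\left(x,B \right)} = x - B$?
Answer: $- \frac{1}{3301008} \approx -3.0294 \cdot 10^{-7}$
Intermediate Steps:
$I{\left(l \right)} = 40 + l + l^{2}$ ($I{\left(l \right)} = \left(l^{2} + l\right) + 40 = \left(l + l^{2}\right) + 40 = 40 + l + l^{2}$)
$\frac{1}{m{\left(I{\left(-44 \right)},-1848 \right)} - 3304788} = \frac{1}{\left(\left(40 - 44 + \left(-44\right)^{2}\right) - -1848\right) - 3304788} = \frac{1}{\left(\left(40 - 44 + 1936\right) + 1848\right) - 3304788} = \frac{1}{\left(1932 + 1848\right) - 3304788} = \frac{1}{3780 - 3304788} = \frac{1}{-3301008} = - \frac{1}{3301008}$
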